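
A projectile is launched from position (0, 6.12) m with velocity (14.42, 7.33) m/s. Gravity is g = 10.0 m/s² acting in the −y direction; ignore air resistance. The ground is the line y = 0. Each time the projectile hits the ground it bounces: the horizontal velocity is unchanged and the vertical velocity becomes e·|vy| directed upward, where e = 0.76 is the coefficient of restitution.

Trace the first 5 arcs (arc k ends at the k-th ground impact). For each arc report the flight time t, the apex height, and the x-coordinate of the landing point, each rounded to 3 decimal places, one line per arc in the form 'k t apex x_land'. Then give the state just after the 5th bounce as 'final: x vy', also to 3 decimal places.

1 2.060 8.806 29.707
2 2.017 5.087 58.796
3 1.533 2.938 80.903
4 1.165 1.697 97.705
5 0.886 0.980 110.474
final: 110.474 3.365

Arc 1: start y=6.120, vy=7.330 → t=2.060, apex=8.806, x_land=29.707, impact vy=-13.271
  bounce: vy ← 0.76·13.271 = 10.086
Arc 2: start y=0.000, vy=10.086 → t=2.017, apex=5.087, x_land=58.796, impact vy=-10.086
  bounce: vy ← 0.76·10.086 = 7.666
Arc 3: start y=0.000, vy=7.666 → t=1.533, apex=2.938, x_land=80.903, impact vy=-7.666
  bounce: vy ← 0.76·7.666 = 5.826
Arc 4: start y=0.000, vy=5.826 → t=1.165, apex=1.697, x_land=97.705, impact vy=-5.826
  bounce: vy ← 0.76·5.826 = 4.428
Arc 5: start y=0.000, vy=4.428 → t=0.886, apex=0.980, x_land=110.474, impact vy=-4.428
  bounce: vy ← 0.76·4.428 = 3.365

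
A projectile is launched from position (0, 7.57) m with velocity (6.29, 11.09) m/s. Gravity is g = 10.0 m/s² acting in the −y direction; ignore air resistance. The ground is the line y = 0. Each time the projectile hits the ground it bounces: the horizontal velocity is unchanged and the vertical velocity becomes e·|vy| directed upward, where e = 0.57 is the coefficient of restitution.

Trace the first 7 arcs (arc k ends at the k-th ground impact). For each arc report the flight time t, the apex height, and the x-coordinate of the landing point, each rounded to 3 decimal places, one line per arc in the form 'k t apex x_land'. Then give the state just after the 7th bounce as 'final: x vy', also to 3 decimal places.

1 2.765 13.719 17.395
2 1.888 4.457 29.273
3 1.076 1.448 36.043
4 0.614 0.471 39.902
5 0.350 0.153 42.102
6 0.199 0.050 43.356
7 0.114 0.016 44.070
final: 44.070 0.324

Arc 1: start y=7.570, vy=11.090 → t=2.765, apex=13.719, x_land=17.395, impact vy=-16.565
  bounce: vy ← 0.57·16.565 = 9.442
Arc 2: start y=0.000, vy=9.442 → t=1.888, apex=4.457, x_land=29.273, impact vy=-9.442
  bounce: vy ← 0.57·9.442 = 5.382
Arc 3: start y=0.000, vy=5.382 → t=1.076, apex=1.448, x_land=36.043, impact vy=-5.382
  bounce: vy ← 0.57·5.382 = 3.068
Arc 4: start y=0.000, vy=3.068 → t=0.614, apex=0.471, x_land=39.902, impact vy=-3.068
  bounce: vy ← 0.57·3.068 = 1.749
Arc 5: start y=0.000, vy=1.749 → t=0.350, apex=0.153, x_land=42.102, impact vy=-1.749
  bounce: vy ← 0.57·1.749 = 0.997
Arc 6: start y=0.000, vy=0.997 → t=0.199, apex=0.050, x_land=43.356, impact vy=-0.997
  bounce: vy ← 0.57·0.997 = 0.568
Arc 7: start y=0.000, vy=0.568 → t=0.114, apex=0.016, x_land=44.070, impact vy=-0.568
  bounce: vy ← 0.57·0.568 = 0.324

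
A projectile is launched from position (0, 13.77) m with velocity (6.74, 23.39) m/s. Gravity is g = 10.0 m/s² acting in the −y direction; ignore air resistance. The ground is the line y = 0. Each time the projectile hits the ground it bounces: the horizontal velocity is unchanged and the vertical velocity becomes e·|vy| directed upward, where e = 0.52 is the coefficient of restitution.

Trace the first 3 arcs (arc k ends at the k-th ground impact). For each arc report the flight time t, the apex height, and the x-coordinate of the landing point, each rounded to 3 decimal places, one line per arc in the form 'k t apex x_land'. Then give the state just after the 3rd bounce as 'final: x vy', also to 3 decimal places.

1 5.207 41.125 35.095
2 2.983 11.120 55.198
3 1.551 3.007 65.651
final: 65.651 4.033

Arc 1: start y=13.770, vy=23.390 → t=5.207, apex=41.125, x_land=35.095, impact vy=-28.679
  bounce: vy ← 0.52·28.679 = 14.913
Arc 2: start y=0.000, vy=14.913 → t=2.983, apex=11.120, x_land=55.198, impact vy=-14.913
  bounce: vy ← 0.52·14.913 = 7.755
Arc 3: start y=0.000, vy=7.755 → t=1.551, apex=3.007, x_land=65.651, impact vy=-7.755
  bounce: vy ← 0.52·7.755 = 4.033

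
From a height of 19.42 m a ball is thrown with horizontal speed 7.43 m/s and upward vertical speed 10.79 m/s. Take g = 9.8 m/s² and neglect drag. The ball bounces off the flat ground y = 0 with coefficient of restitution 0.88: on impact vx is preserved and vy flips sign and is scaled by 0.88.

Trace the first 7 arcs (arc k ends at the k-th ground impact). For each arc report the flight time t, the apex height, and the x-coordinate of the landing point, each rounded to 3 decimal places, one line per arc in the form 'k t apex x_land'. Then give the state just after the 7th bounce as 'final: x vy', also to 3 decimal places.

1 3.376 25.360 25.084
2 4.004 19.639 54.833
3 3.523 15.208 81.013
4 3.101 11.777 104.050
5 2.729 9.120 124.324
6 2.401 7.063 142.164
7 2.113 5.469 157.864
final: 157.864 9.111

Arc 1: start y=19.420, vy=10.790 → t=3.376, apex=25.360, x_land=25.084, impact vy=-22.295
  bounce: vy ← 0.88·22.295 = 19.619
Arc 2: start y=0.000, vy=19.619 → t=4.004, apex=19.639, x_land=54.833, impact vy=-19.619
  bounce: vy ← 0.88·19.619 = 17.265
Arc 3: start y=0.000, vy=17.265 → t=3.523, apex=15.208, x_land=81.013, impact vy=-17.265
  bounce: vy ← 0.88·17.265 = 15.193
Arc 4: start y=0.000, vy=15.193 → t=3.101, apex=11.777, x_land=104.050, impact vy=-15.193
  bounce: vy ← 0.88·15.193 = 13.370
Arc 5: start y=0.000, vy=13.370 → t=2.729, apex=9.120, x_land=124.324, impact vy=-13.370
  bounce: vy ← 0.88·13.370 = 11.766
Arc 6: start y=0.000, vy=11.766 → t=2.401, apex=7.063, x_land=142.164, impact vy=-11.766
  bounce: vy ← 0.88·11.766 = 10.354
Arc 7: start y=0.000, vy=10.354 → t=2.113, apex=5.469, x_land=157.864, impact vy=-10.354
  bounce: vy ← 0.88·10.354 = 9.111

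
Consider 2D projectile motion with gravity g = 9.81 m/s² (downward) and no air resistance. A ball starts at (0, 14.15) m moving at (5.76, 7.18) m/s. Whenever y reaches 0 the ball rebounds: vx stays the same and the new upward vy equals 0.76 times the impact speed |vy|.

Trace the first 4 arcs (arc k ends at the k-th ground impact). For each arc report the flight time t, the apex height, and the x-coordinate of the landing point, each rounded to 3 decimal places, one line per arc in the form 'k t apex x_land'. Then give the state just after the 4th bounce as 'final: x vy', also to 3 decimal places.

Arc 1: start y=14.150, vy=7.180 → t=2.581, apex=16.778, x_land=14.869, impact vy=-18.143
  bounce: vy ← 0.76·18.143 = 13.789
Arc 2: start y=0.000, vy=13.789 → t=2.811, apex=9.691, x_land=31.061, impact vy=-13.789
  bounce: vy ← 0.76·13.789 = 10.480
Arc 3: start y=0.000, vy=10.480 → t=2.136, apex=5.597, x_land=43.367, impact vy=-10.480
  bounce: vy ← 0.76·10.480 = 7.964
Arc 4: start y=0.000, vy=7.964 → t=1.624, apex=3.233, x_land=52.720, impact vy=-7.964
  bounce: vy ← 0.76·7.964 = 6.053

1 2.581 16.778 14.869
2 2.811 9.691 31.061
3 2.136 5.597 43.367
4 1.624 3.233 52.720
final: 52.720 6.053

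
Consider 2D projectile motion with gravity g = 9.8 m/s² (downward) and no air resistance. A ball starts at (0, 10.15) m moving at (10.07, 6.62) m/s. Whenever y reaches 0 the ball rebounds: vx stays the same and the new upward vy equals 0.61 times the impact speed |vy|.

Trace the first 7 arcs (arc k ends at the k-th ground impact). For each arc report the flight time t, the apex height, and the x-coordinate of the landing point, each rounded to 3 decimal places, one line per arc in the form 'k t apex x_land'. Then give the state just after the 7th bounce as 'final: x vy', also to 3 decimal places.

1 2.265 12.386 22.813
2 1.940 4.609 42.345
3 1.183 1.715 54.260
4 0.722 0.638 61.528
5 0.440 0.237 65.961
6 0.269 0.088 68.666
7 0.164 0.033 70.315
final: 70.315 0.490

Arc 1: start y=10.150, vy=6.620 → t=2.265, apex=12.386, x_land=22.813, impact vy=-15.581
  bounce: vy ← 0.61·15.581 = 9.504
Arc 2: start y=0.000, vy=9.504 → t=1.940, apex=4.609, x_land=42.345, impact vy=-9.504
  bounce: vy ← 0.61·9.504 = 5.798
Arc 3: start y=0.000, vy=5.798 → t=1.183, apex=1.715, x_land=54.260, impact vy=-5.798
  bounce: vy ← 0.61·5.798 = 3.537
Arc 4: start y=0.000, vy=3.537 → t=0.722, apex=0.638, x_land=61.528, impact vy=-3.537
  bounce: vy ← 0.61·3.537 = 2.157
Arc 5: start y=0.000, vy=2.157 → t=0.440, apex=0.237, x_land=65.961, impact vy=-2.157
  bounce: vy ← 0.61·2.157 = 1.316
Arc 6: start y=0.000, vy=1.316 → t=0.269, apex=0.088, x_land=68.666, impact vy=-1.316
  bounce: vy ← 0.61·1.316 = 0.803
Arc 7: start y=0.000, vy=0.803 → t=0.164, apex=0.033, x_land=70.315, impact vy=-0.803
  bounce: vy ← 0.61·0.803 = 0.490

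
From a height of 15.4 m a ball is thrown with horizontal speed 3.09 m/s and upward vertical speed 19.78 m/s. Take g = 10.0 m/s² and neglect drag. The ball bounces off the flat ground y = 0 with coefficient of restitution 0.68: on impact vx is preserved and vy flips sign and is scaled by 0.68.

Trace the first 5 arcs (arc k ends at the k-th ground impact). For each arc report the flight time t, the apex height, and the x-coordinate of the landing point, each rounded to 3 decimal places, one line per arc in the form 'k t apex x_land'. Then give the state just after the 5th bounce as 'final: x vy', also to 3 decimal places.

Arc 1: start y=15.400, vy=19.780 → t=4.622, apex=34.962, x_land=14.283, impact vy=-26.443
  bounce: vy ← 0.68·26.443 = 17.981
Arc 2: start y=0.000, vy=17.981 → t=3.596, apex=16.167, x_land=25.396, impact vy=-17.981
  bounce: vy ← 0.68·17.981 = 12.227
Arc 3: start y=0.000, vy=12.227 → t=2.445, apex=7.475, x_land=32.952, impact vy=-12.227
  bounce: vy ← 0.68·12.227 = 8.315
Arc 4: start y=0.000, vy=8.315 → t=1.663, apex=3.457, x_land=38.090, impact vy=-8.315
  bounce: vy ← 0.68·8.315 = 5.654
Arc 5: start y=0.000, vy=5.654 → t=1.131, apex=1.598, x_land=41.585, impact vy=-5.654
  bounce: vy ← 0.68·5.654 = 3.845

1 4.622 34.962 14.283
2 3.596 16.167 25.396
3 2.445 7.475 32.952
4 1.663 3.457 38.090
5 1.131 1.598 41.585
final: 41.585 3.845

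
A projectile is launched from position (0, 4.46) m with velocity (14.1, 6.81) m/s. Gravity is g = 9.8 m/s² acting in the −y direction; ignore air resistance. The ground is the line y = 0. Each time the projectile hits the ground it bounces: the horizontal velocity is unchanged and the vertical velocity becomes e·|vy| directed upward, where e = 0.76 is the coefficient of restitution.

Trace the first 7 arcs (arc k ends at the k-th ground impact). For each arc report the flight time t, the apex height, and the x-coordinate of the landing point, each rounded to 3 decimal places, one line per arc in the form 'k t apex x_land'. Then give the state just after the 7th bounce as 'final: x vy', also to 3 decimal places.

Arc 1: start y=4.460, vy=6.810 → t=1.875, apex=6.826, x_land=26.440, impact vy=-11.567
  bounce: vy ← 0.76·11.567 = 8.791
Arc 2: start y=0.000, vy=8.791 → t=1.794, apex=3.943, x_land=51.736, impact vy=-8.791
  bounce: vy ← 0.76·8.791 = 6.681
Arc 3: start y=0.000, vy=6.681 → t=1.363, apex=2.277, x_land=70.961, impact vy=-6.681
  bounce: vy ← 0.76·6.681 = 5.078
Arc 4: start y=0.000, vy=5.078 → t=1.036, apex=1.315, x_land=85.572, impact vy=-5.078
  bounce: vy ← 0.76·5.078 = 3.859
Arc 5: start y=0.000, vy=3.859 → t=0.788, apex=0.760, x_land=96.676, impact vy=-3.859
  bounce: vy ← 0.76·3.859 = 2.933
Arc 6: start y=0.000, vy=2.933 → t=0.599, apex=0.439, x_land=105.116, impact vy=-2.933
  bounce: vy ← 0.76·2.933 = 2.229
Arc 7: start y=0.000, vy=2.229 → t=0.455, apex=0.253, x_land=111.530, impact vy=-2.229
  bounce: vy ← 0.76·2.229 = 1.694

1 1.875 6.826 26.440
2 1.794 3.943 51.736
3 1.363 2.277 70.961
4 1.036 1.315 85.572
5 0.788 0.760 96.676
6 0.599 0.439 105.116
7 0.455 0.253 111.530
final: 111.530 1.694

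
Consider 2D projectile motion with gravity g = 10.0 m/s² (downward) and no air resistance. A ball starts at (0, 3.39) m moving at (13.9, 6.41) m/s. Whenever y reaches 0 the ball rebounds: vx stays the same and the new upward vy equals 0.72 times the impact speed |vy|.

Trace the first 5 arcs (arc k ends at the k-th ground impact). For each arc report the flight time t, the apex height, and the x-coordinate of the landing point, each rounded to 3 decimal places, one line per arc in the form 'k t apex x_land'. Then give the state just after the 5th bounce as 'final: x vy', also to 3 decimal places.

Arc 1: start y=3.390, vy=6.410 → t=1.684, apex=5.444, x_land=23.414, impact vy=-10.435
  bounce: vy ← 0.72·10.435 = 7.513
Arc 2: start y=0.000, vy=7.513 → t=1.503, apex=2.822, x_land=44.301, impact vy=-7.513
  bounce: vy ← 0.72·7.513 = 5.409
Arc 3: start y=0.000, vy=5.409 → t=1.082, apex=1.463, x_land=59.339, impact vy=-5.409
  bounce: vy ← 0.72·5.409 = 3.895
Arc 4: start y=0.000, vy=3.895 → t=0.779, apex=0.758, x_land=70.167, impact vy=-3.895
  bounce: vy ← 0.72·3.895 = 2.804
Arc 5: start y=0.000, vy=2.804 → t=0.561, apex=0.393, x_land=77.963, impact vy=-2.804
  bounce: vy ← 0.72·2.804 = 2.019

1 1.684 5.444 23.414
2 1.503 2.822 44.301
3 1.082 1.463 59.339
4 0.779 0.758 70.167
5 0.561 0.393 77.963
final: 77.963 2.019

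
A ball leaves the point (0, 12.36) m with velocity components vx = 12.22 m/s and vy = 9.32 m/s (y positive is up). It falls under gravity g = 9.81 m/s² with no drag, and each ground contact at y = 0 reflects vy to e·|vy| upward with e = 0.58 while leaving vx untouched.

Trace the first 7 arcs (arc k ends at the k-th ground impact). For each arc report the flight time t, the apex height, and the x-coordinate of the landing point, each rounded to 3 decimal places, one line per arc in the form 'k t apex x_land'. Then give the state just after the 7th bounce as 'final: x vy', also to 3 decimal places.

1 2.800 16.787 34.217
2 2.146 5.647 60.441
3 1.245 1.900 75.650
4 0.722 0.639 84.472
5 0.419 0.215 89.589
6 0.243 0.072 92.557
7 0.141 0.024 94.278
final: 94.278 0.401

Arc 1: start y=12.360, vy=9.320 → t=2.800, apex=16.787, x_land=34.217, impact vy=-18.148
  bounce: vy ← 0.58·18.148 = 10.526
Arc 2: start y=0.000, vy=10.526 → t=2.146, apex=5.647, x_land=60.441, impact vy=-10.526
  bounce: vy ← 0.58·10.526 = 6.105
Arc 3: start y=0.000, vy=6.105 → t=1.245, apex=1.900, x_land=75.650, impact vy=-6.105
  bounce: vy ← 0.58·6.105 = 3.541
Arc 4: start y=0.000, vy=3.541 → t=0.722, apex=0.639, x_land=84.472, impact vy=-3.541
  bounce: vy ← 0.58·3.541 = 2.054
Arc 5: start y=0.000, vy=2.054 → t=0.419, apex=0.215, x_land=89.589, impact vy=-2.054
  bounce: vy ← 0.58·2.054 = 1.191
Arc 6: start y=0.000, vy=1.191 → t=0.243, apex=0.072, x_land=92.557, impact vy=-1.191
  bounce: vy ← 0.58·1.191 = 0.691
Arc 7: start y=0.000, vy=0.691 → t=0.141, apex=0.024, x_land=94.278, impact vy=-0.691
  bounce: vy ← 0.58·0.691 = 0.401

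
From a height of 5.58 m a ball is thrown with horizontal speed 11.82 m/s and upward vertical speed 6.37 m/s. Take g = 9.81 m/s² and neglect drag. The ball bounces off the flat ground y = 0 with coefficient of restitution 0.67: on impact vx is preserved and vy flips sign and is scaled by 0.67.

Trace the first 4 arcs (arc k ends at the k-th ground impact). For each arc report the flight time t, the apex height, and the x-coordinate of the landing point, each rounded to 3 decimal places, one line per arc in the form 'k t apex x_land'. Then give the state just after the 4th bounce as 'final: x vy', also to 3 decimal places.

1 1.898 7.648 22.435
2 1.673 3.433 42.213
3 1.121 1.541 55.464
4 0.751 0.692 64.342
final: 64.342 2.468

Arc 1: start y=5.580, vy=6.370 → t=1.898, apex=7.648, x_land=22.435, impact vy=-12.250
  bounce: vy ← 0.67·12.250 = 8.207
Arc 2: start y=0.000, vy=8.207 → t=1.673, apex=3.433, x_land=42.213, impact vy=-8.207
  bounce: vy ← 0.67·8.207 = 5.499
Arc 3: start y=0.000, vy=5.499 → t=1.121, apex=1.541, x_land=55.464, impact vy=-5.499
  bounce: vy ← 0.67·5.499 = 3.684
Arc 4: start y=0.000, vy=3.684 → t=0.751, apex=0.692, x_land=64.342, impact vy=-3.684
  bounce: vy ← 0.67·3.684 = 2.468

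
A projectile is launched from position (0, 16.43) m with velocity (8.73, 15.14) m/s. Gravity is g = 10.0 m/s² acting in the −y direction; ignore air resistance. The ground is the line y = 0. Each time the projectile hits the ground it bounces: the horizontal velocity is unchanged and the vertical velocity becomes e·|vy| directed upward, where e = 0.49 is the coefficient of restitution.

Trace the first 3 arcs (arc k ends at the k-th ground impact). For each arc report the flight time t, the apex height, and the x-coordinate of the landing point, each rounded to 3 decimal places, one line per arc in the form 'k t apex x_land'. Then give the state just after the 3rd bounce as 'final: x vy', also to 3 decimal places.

1 3.876 27.891 33.836
2 2.315 6.697 54.042
3 1.134 1.608 63.943
final: 63.943 2.779

Arc 1: start y=16.430, vy=15.140 → t=3.876, apex=27.891, x_land=33.836, impact vy=-23.618
  bounce: vy ← 0.49·23.618 = 11.573
Arc 2: start y=0.000, vy=11.573 → t=2.315, apex=6.697, x_land=54.042, impact vy=-11.573
  bounce: vy ← 0.49·11.573 = 5.671
Arc 3: start y=0.000, vy=5.671 → t=1.134, apex=1.608, x_land=63.943, impact vy=-5.671
  bounce: vy ← 0.49·5.671 = 2.779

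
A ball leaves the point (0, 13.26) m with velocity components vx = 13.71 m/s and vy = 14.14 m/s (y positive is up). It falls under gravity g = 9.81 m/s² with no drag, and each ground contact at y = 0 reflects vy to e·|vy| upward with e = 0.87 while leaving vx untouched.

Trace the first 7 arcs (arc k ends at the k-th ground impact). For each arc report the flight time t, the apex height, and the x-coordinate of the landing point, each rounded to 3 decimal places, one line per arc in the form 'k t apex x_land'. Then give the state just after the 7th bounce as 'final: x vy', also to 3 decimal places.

Arc 1: start y=13.260, vy=14.140 → t=3.628, apex=23.451, x_land=49.739, impact vy=-21.450
  bounce: vy ← 0.87·21.450 = 18.661
Arc 2: start y=0.000, vy=18.661 → t=3.805, apex=17.750, x_land=101.900, impact vy=-18.661
  bounce: vy ← 0.87·18.661 = 16.235
Arc 3: start y=0.000, vy=16.235 → t=3.310, apex=13.435, x_land=147.280, impact vy=-16.235
  bounce: vy ← 0.87·16.235 = 14.125
Arc 4: start y=0.000, vy=14.125 → t=2.880, apex=10.169, x_land=186.760, impact vy=-14.125
  bounce: vy ← 0.87·14.125 = 12.289
Arc 5: start y=0.000, vy=12.289 → t=2.505, apex=7.697, x_land=221.108, impact vy=-12.289
  bounce: vy ← 0.87·12.289 = 10.691
Arc 6: start y=0.000, vy=10.691 → t=2.180, apex=5.826, x_land=250.991, impact vy=-10.691
  bounce: vy ← 0.87·10.691 = 9.301
Arc 7: start y=0.000, vy=9.301 → t=1.896, apex=4.409, x_land=276.989, impact vy=-9.301
  bounce: vy ← 0.87·9.301 = 8.092

1 3.628 23.451 49.739
2 3.805 17.750 101.900
3 3.310 13.435 147.280
4 2.880 10.169 186.760
5 2.505 7.697 221.108
6 2.180 5.826 250.991
7 1.896 4.409 276.989
final: 276.989 8.092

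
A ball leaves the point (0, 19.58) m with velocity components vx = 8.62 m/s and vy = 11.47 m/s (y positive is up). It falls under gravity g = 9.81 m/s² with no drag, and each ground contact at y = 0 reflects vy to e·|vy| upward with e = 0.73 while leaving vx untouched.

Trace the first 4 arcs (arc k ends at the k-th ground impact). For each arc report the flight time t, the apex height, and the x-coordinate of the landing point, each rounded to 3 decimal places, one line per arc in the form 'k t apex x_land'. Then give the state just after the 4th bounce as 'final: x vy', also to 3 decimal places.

Arc 1: start y=19.580, vy=11.470 → t=3.484, apex=26.285, x_land=30.033, impact vy=-22.709
  bounce: vy ← 0.73·22.709 = 16.578
Arc 2: start y=0.000, vy=16.578 → t=3.380, apex=14.008, x_land=59.167, impact vy=-16.578
  bounce: vy ← 0.73·16.578 = 12.102
Arc 3: start y=0.000, vy=12.102 → t=2.467, apex=7.465, x_land=80.435, impact vy=-12.102
  bounce: vy ← 0.73·12.102 = 8.834
Arc 4: start y=0.000, vy=8.834 → t=1.801, apex=3.978, x_land=95.960, impact vy=-8.834
  bounce: vy ← 0.73·8.834 = 6.449

1 3.484 26.285 30.033
2 3.380 14.008 59.167
3 2.467 7.465 80.435
4 1.801 3.978 95.960
final: 95.960 6.449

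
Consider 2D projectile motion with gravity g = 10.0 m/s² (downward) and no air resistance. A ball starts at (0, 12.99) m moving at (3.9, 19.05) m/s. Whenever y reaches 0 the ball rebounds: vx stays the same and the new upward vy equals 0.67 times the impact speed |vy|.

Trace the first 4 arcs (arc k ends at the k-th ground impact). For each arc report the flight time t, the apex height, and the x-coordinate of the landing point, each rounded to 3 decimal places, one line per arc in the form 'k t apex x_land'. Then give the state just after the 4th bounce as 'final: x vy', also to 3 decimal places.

Arc 1: start y=12.990, vy=19.050 → t=4.400, apex=31.135, x_land=17.162, impact vy=-24.954
  bounce: vy ← 0.67·24.954 = 16.719
Arc 2: start y=0.000, vy=16.719 → t=3.344, apex=13.977, x_land=30.203, impact vy=-16.719
  bounce: vy ← 0.67·16.719 = 11.202
Arc 3: start y=0.000, vy=11.202 → t=2.240, apex=6.274, x_land=38.940, impact vy=-11.202
  bounce: vy ← 0.67·11.202 = 7.505
Arc 4: start y=0.000, vy=7.505 → t=1.501, apex=2.816, x_land=44.794, impact vy=-7.505
  bounce: vy ← 0.67·7.505 = 5.029

1 4.400 31.135 17.162
2 3.344 13.977 30.203
3 2.240 6.274 38.940
4 1.501 2.816 44.794
final: 44.794 5.029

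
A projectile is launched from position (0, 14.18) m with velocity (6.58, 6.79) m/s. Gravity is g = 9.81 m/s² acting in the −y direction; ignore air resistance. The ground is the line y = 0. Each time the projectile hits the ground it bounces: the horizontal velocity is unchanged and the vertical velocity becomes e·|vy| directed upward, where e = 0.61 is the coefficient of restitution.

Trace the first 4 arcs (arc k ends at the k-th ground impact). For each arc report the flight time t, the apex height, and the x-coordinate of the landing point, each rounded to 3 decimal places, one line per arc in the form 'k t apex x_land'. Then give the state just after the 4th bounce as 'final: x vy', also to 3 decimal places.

1 2.528 16.530 16.634
2 2.240 6.151 31.370
3 1.366 2.289 40.360
4 0.833 0.852 45.843
final: 45.843 2.493

Arc 1: start y=14.180, vy=6.790 → t=2.528, apex=16.530, x_land=16.634, impact vy=-18.009
  bounce: vy ← 0.61·18.009 = 10.985
Arc 2: start y=0.000, vy=10.985 → t=2.240, apex=6.151, x_land=31.370, impact vy=-10.985
  bounce: vy ← 0.61·10.985 = 6.701
Arc 3: start y=0.000, vy=6.701 → t=1.366, apex=2.289, x_land=40.360, impact vy=-6.701
  bounce: vy ← 0.61·6.701 = 4.088
Arc 4: start y=0.000, vy=4.088 → t=0.833, apex=0.852, x_land=45.843, impact vy=-4.088
  bounce: vy ← 0.61·4.088 = 2.493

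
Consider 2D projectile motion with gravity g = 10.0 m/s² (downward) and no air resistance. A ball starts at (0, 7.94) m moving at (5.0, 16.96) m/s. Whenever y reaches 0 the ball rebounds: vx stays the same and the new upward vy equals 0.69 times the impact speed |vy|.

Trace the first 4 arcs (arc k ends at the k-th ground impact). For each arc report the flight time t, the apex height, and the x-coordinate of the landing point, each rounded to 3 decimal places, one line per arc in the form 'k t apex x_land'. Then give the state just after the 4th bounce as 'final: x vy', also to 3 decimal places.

1 3.809 22.322 19.045
2 2.916 10.628 33.624
3 2.012 5.060 43.683
4 1.388 2.409 50.624
final: 50.624 4.789

Arc 1: start y=7.940, vy=16.960 → t=3.809, apex=22.322, x_land=19.045, impact vy=-21.129
  bounce: vy ← 0.69·21.129 = 14.579
Arc 2: start y=0.000, vy=14.579 → t=2.916, apex=10.628, x_land=33.624, impact vy=-14.579
  bounce: vy ← 0.69·14.579 = 10.060
Arc 3: start y=0.000, vy=10.060 → t=2.012, apex=5.060, x_land=43.683, impact vy=-10.060
  bounce: vy ← 0.69·10.060 = 6.941
Arc 4: start y=0.000, vy=6.941 → t=1.388, apex=2.409, x_land=50.624, impact vy=-6.941
  bounce: vy ← 0.69·6.941 = 4.789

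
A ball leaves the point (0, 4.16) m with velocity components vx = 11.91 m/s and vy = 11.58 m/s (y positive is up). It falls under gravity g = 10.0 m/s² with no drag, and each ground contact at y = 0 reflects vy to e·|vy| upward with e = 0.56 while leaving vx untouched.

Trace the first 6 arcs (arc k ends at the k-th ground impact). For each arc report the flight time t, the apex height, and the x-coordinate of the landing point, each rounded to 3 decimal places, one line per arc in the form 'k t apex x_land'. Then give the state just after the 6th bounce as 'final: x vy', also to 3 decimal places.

1 2.632 10.865 31.348
2 1.651 3.407 51.012
3 0.925 1.069 62.023
4 0.518 0.335 68.189
5 0.290 0.105 71.643
6 0.162 0.033 73.576
final: 73.576 0.455

Arc 1: start y=4.160, vy=11.580 → t=2.632, apex=10.865, x_land=31.348, impact vy=-14.741
  bounce: vy ← 0.56·14.741 = 8.255
Arc 2: start y=0.000, vy=8.255 → t=1.651, apex=3.407, x_land=51.012, impact vy=-8.255
  bounce: vy ← 0.56·8.255 = 4.623
Arc 3: start y=0.000, vy=4.623 → t=0.925, apex=1.069, x_land=62.023, impact vy=-4.623
  bounce: vy ← 0.56·4.623 = 2.589
Arc 4: start y=0.000, vy=2.589 → t=0.518, apex=0.335, x_land=68.189, impact vy=-2.589
  bounce: vy ← 0.56·2.589 = 1.450
Arc 5: start y=0.000, vy=1.450 → t=0.290, apex=0.105, x_land=71.643, impact vy=-1.450
  bounce: vy ← 0.56·1.450 = 0.812
Arc 6: start y=0.000, vy=0.812 → t=0.162, apex=0.033, x_land=73.576, impact vy=-0.812
  bounce: vy ← 0.56·0.812 = 0.455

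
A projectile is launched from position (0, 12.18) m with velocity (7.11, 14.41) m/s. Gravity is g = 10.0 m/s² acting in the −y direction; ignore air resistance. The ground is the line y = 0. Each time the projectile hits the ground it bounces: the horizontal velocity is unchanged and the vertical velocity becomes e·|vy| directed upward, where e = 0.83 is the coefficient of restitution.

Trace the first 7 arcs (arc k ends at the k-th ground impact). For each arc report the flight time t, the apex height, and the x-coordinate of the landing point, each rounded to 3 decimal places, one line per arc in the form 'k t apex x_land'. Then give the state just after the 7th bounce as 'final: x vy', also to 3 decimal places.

Arc 1: start y=12.180, vy=14.410 → t=3.565, apex=22.562, x_land=25.349, impact vy=-21.243
  bounce: vy ← 0.83·21.243 = 17.631
Arc 2: start y=0.000, vy=17.631 → t=3.526, apex=15.543, x_land=50.421, impact vy=-17.631
  bounce: vy ← 0.83·17.631 = 14.634
Arc 3: start y=0.000, vy=14.634 → t=2.927, apex=10.708, x_land=71.230, impact vy=-14.634
  bounce: vy ← 0.83·14.634 = 12.146
Arc 4: start y=0.000, vy=12.146 → t=2.429, apex=7.377, x_land=88.502, impact vy=-12.146
  bounce: vy ← 0.83·12.146 = 10.081
Arc 5: start y=0.000, vy=10.081 → t=2.016, apex=5.082, x_land=102.838, impact vy=-10.081
  bounce: vy ← 0.83·10.081 = 8.368
Arc 6: start y=0.000, vy=8.368 → t=1.674, apex=3.501, x_land=114.737, impact vy=-8.368
  bounce: vy ← 0.83·8.368 = 6.945
Arc 7: start y=0.000, vy=6.945 → t=1.389, apex=2.412, x_land=124.613, impact vy=-6.945
  bounce: vy ← 0.83·6.945 = 5.764

1 3.565 22.562 25.349
2 3.526 15.543 50.421
3 2.927 10.708 71.230
4 2.429 7.377 88.502
5 2.016 5.082 102.838
6 1.674 3.501 114.737
7 1.389 2.412 124.613
final: 124.613 5.764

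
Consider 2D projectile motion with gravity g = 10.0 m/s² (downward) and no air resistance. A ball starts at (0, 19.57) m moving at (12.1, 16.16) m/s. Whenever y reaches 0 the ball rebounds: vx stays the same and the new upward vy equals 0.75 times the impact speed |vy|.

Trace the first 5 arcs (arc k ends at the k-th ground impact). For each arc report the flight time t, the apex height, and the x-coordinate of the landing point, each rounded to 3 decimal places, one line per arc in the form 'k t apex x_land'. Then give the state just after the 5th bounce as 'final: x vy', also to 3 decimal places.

1 4.170 32.627 50.463
2 3.832 18.353 96.827
3 2.874 10.323 131.600
4 2.155 5.807 157.680
5 1.617 3.266 177.240
final: 177.240 6.062

Arc 1: start y=19.570, vy=16.160 → t=4.170, apex=32.627, x_land=50.463, impact vy=-25.545
  bounce: vy ← 0.75·25.545 = 19.159
Arc 2: start y=0.000, vy=19.159 → t=3.832, apex=18.353, x_land=96.827, impact vy=-19.159
  bounce: vy ← 0.75·19.159 = 14.369
Arc 3: start y=0.000, vy=14.369 → t=2.874, apex=10.323, x_land=131.600, impact vy=-14.369
  bounce: vy ← 0.75·14.369 = 10.777
Arc 4: start y=0.000, vy=10.777 → t=2.155, apex=5.807, x_land=157.680, impact vy=-10.777
  bounce: vy ← 0.75·10.777 = 8.083
Arc 5: start y=0.000, vy=8.083 → t=1.617, apex=3.266, x_land=177.240, impact vy=-8.083
  bounce: vy ← 0.75·8.083 = 6.062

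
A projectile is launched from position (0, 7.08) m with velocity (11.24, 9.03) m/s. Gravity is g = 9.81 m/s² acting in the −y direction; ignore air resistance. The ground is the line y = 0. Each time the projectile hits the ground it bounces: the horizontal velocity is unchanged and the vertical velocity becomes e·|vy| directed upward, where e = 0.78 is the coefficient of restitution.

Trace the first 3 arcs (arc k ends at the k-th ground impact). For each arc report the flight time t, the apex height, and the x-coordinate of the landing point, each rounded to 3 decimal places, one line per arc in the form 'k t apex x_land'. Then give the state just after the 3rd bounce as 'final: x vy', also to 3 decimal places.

1 2.434 11.236 27.358
2 2.361 6.836 53.897
3 1.842 4.159 74.597
final: 74.597 7.046

Arc 1: start y=7.080, vy=9.030 → t=2.434, apex=11.236, x_land=27.358, impact vy=-14.848
  bounce: vy ← 0.78·14.848 = 11.581
Arc 2: start y=0.000, vy=11.581 → t=2.361, apex=6.836, x_land=53.897, impact vy=-11.581
  bounce: vy ← 0.78·11.581 = 9.033
Arc 3: start y=0.000, vy=9.033 → t=1.842, apex=4.159, x_land=74.597, impact vy=-9.033
  bounce: vy ← 0.78·9.033 = 7.046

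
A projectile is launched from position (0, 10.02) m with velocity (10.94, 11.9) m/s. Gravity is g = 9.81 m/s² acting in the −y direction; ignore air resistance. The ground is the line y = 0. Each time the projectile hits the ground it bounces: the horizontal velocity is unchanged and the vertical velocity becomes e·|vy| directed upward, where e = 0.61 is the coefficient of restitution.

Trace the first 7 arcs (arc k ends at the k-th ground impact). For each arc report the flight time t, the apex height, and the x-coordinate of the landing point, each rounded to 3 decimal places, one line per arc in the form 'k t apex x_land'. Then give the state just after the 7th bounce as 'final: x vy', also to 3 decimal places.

Arc 1: start y=10.020, vy=11.900 → t=3.088, apex=17.238, x_land=33.779, impact vy=-18.390
  bounce: vy ← 0.61·18.390 = 11.218
Arc 2: start y=0.000, vy=11.218 → t=2.287, apex=6.414, x_land=58.800, impact vy=-11.218
  bounce: vy ← 0.61·11.218 = 6.843
Arc 3: start y=0.000, vy=6.843 → t=1.395, apex=2.387, x_land=74.062, impact vy=-6.843
  bounce: vy ← 0.61·6.843 = 4.174
Arc 4: start y=0.000, vy=4.174 → t=0.851, apex=0.888, x_land=83.373, impact vy=-4.174
  bounce: vy ← 0.61·4.174 = 2.546
Arc 5: start y=0.000, vy=2.546 → t=0.519, apex=0.330, x_land=89.052, impact vy=-2.546
  bounce: vy ← 0.61·2.546 = 1.553
Arc 6: start y=0.000, vy=1.553 → t=0.317, apex=0.123, x_land=92.516, impact vy=-1.553
  bounce: vy ← 0.61·1.553 = 0.947
Arc 7: start y=0.000, vy=0.947 → t=0.193, apex=0.046, x_land=94.629, impact vy=-0.947
  bounce: vy ← 0.61·0.947 = 0.578

1 3.088 17.238 33.779
2 2.287 6.414 58.800
3 1.395 2.387 74.062
4 0.851 0.888 83.373
5 0.519 0.330 89.052
6 0.317 0.123 92.516
7 0.193 0.046 94.629
final: 94.629 0.578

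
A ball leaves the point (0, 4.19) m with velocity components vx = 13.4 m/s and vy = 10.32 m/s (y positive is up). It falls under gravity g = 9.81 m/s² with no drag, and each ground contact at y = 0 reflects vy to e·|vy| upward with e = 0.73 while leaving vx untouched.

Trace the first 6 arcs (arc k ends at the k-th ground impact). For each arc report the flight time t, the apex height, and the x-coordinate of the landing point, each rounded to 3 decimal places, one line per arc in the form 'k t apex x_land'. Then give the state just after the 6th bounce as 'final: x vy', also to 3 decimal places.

Arc 1: start y=4.190, vy=10.320 → t=2.452, apex=9.618, x_land=32.861, impact vy=-13.737
  bounce: vy ← 0.73·13.737 = 10.028
Arc 2: start y=0.000, vy=10.028 → t=2.044, apex=5.126, x_land=60.257, impact vy=-10.028
  bounce: vy ← 0.73·10.028 = 7.321
Arc 3: start y=0.000, vy=7.321 → t=1.492, apex=2.731, x_land=80.256, impact vy=-7.321
  bounce: vy ← 0.73·7.321 = 5.344
Arc 4: start y=0.000, vy=5.344 → t=1.090, apex=1.456, x_land=94.855, impact vy=-5.344
  bounce: vy ← 0.73·5.344 = 3.901
Arc 5: start y=0.000, vy=3.901 → t=0.795, apex=0.776, x_land=105.513, impact vy=-3.901
  bounce: vy ← 0.73·3.901 = 2.848
Arc 6: start y=0.000, vy=2.848 → t=0.581, apex=0.413, x_land=113.293, impact vy=-2.848
  bounce: vy ← 0.73·2.848 = 2.079

1 2.452 9.618 32.861
2 2.044 5.126 60.257
3 1.492 2.731 80.256
4 1.090 1.456 94.855
5 0.795 0.776 105.513
6 0.581 0.413 113.293
final: 113.293 2.079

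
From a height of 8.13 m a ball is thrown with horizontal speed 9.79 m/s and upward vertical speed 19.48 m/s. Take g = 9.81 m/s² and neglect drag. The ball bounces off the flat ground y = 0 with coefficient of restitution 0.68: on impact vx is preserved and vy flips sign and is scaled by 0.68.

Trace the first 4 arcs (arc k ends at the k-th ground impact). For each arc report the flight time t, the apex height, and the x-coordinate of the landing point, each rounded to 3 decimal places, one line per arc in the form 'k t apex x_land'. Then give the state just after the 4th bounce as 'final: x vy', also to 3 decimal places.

1 4.352 27.471 42.609
2 3.219 12.703 74.118
3 2.189 5.874 95.545
4 1.488 2.716 110.115
final: 110.115 4.964

Arc 1: start y=8.130, vy=19.480 → t=4.352, apex=27.471, x_land=42.609, impact vy=-23.216
  bounce: vy ← 0.68·23.216 = 15.787
Arc 2: start y=0.000, vy=15.787 → t=3.219, apex=12.703, x_land=74.118, impact vy=-15.787
  bounce: vy ← 0.68·15.787 = 10.735
Arc 3: start y=0.000, vy=10.735 → t=2.189, apex=5.874, x_land=95.545, impact vy=-10.735
  bounce: vy ← 0.68·10.735 = 7.300
Arc 4: start y=0.000, vy=7.300 → t=1.488, apex=2.716, x_land=110.115, impact vy=-7.300
  bounce: vy ← 0.68·7.300 = 4.964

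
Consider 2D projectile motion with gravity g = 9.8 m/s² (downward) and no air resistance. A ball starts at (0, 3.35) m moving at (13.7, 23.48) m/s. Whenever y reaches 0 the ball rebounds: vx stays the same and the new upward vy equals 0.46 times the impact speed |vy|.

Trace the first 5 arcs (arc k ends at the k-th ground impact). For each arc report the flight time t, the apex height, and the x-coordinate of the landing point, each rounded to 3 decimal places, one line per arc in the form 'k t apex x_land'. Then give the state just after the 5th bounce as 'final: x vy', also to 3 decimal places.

1 4.930 31.478 67.548
2 2.332 6.661 99.494
3 1.073 1.409 114.189
4 0.493 0.298 120.949
5 0.227 0.063 124.058
final: 124.058 0.512

Arc 1: start y=3.350, vy=23.480 → t=4.930, apex=31.478, x_land=67.548, impact vy=-24.839
  bounce: vy ← 0.46·24.839 = 11.426
Arc 2: start y=0.000, vy=11.426 → t=2.332, apex=6.661, x_land=99.494, impact vy=-11.426
  bounce: vy ← 0.46·11.426 = 5.256
Arc 3: start y=0.000, vy=5.256 → t=1.073, apex=1.409, x_land=114.189, impact vy=-5.256
  bounce: vy ← 0.46·5.256 = 2.418
Arc 4: start y=0.000, vy=2.418 → t=0.493, apex=0.298, x_land=120.949, impact vy=-2.418
  bounce: vy ← 0.46·2.418 = 1.112
Arc 5: start y=0.000, vy=1.112 → t=0.227, apex=0.063, x_land=124.058, impact vy=-1.112
  bounce: vy ← 0.46·1.112 = 0.512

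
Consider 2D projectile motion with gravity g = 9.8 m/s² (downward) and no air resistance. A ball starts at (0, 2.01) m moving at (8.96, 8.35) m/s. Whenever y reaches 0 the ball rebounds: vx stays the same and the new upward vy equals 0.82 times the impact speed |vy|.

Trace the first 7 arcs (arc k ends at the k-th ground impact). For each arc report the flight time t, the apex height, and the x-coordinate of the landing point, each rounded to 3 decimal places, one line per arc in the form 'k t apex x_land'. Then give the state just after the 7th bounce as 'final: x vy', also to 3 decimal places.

1 1.918 5.567 17.185
2 1.748 3.743 32.848
3 1.433 2.517 45.692
4 1.175 1.692 56.223
5 0.964 1.138 64.859
6 0.790 0.765 71.941
7 0.648 0.515 77.748
final: 77.748 2.604

Arc 1: start y=2.010, vy=8.350 → t=1.918, apex=5.567, x_land=17.185, impact vy=-10.446
  bounce: vy ← 0.82·10.446 = 8.566
Arc 2: start y=0.000, vy=8.566 → t=1.748, apex=3.743, x_land=32.848, impact vy=-8.566
  bounce: vy ← 0.82·8.566 = 7.024
Arc 3: start y=0.000, vy=7.024 → t=1.433, apex=2.517, x_land=45.692, impact vy=-7.024
  bounce: vy ← 0.82·7.024 = 5.760
Arc 4: start y=0.000, vy=5.760 → t=1.175, apex=1.692, x_land=56.223, impact vy=-5.760
  bounce: vy ← 0.82·5.760 = 4.723
Arc 5: start y=0.000, vy=4.723 → t=0.964, apex=1.138, x_land=64.859, impact vy=-4.723
  bounce: vy ← 0.82·4.723 = 3.873
Arc 6: start y=0.000, vy=3.873 → t=0.790, apex=0.765, x_land=71.941, impact vy=-3.873
  bounce: vy ← 0.82·3.873 = 3.176
Arc 7: start y=0.000, vy=3.176 → t=0.648, apex=0.515, x_land=77.748, impact vy=-3.176
  bounce: vy ← 0.82·3.176 = 2.604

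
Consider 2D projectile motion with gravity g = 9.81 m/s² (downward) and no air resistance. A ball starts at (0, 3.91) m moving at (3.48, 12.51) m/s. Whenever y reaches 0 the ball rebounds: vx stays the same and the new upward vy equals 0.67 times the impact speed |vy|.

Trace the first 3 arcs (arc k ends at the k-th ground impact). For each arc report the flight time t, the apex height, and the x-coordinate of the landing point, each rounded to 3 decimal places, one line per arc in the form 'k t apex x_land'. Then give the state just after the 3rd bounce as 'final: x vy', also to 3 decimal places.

1 2.832 11.887 9.855
2 2.086 5.336 17.114
3 1.398 2.395 21.978
final: 21.978 4.593

Arc 1: start y=3.910, vy=12.510 → t=2.832, apex=11.887, x_land=9.855, impact vy=-15.271
  bounce: vy ← 0.67·15.271 = 10.232
Arc 2: start y=0.000, vy=10.232 → t=2.086, apex=5.336, x_land=17.114, impact vy=-10.232
  bounce: vy ← 0.67·10.232 = 6.855
Arc 3: start y=0.000, vy=6.855 → t=1.398, apex=2.395, x_land=21.978, impact vy=-6.855
  bounce: vy ← 0.67·6.855 = 4.593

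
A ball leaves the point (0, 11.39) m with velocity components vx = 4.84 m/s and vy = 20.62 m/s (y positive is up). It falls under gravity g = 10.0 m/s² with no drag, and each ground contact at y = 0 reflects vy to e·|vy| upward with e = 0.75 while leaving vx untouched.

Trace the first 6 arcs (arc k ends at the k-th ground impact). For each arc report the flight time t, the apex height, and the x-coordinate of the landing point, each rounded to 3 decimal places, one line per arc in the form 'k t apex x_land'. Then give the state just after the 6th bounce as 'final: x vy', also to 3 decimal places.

Arc 1: start y=11.390, vy=20.620 → t=4.617, apex=32.649, x_land=22.348, impact vy=-25.554
  bounce: vy ← 0.75·25.554 = 19.165
Arc 2: start y=0.000, vy=19.165 → t=3.833, apex=18.365, x_land=40.900, impact vy=-19.165
  bounce: vy ← 0.75·19.165 = 14.374
Arc 3: start y=0.000, vy=14.374 → t=2.875, apex=10.330, x_land=54.814, impact vy=-14.374
  bounce: vy ← 0.75·14.374 = 10.780
Arc 4: start y=0.000, vy=10.780 → t=2.156, apex=5.811, x_land=65.249, impact vy=-10.780
  bounce: vy ← 0.75·10.780 = 8.085
Arc 5: start y=0.000, vy=8.085 → t=1.617, apex=3.269, x_land=73.076, impact vy=-8.085
  bounce: vy ← 0.75·8.085 = 6.064
Arc 6: start y=0.000, vy=6.064 → t=1.213, apex=1.839, x_land=78.946, impact vy=-6.064
  bounce: vy ← 0.75·6.064 = 4.548

1 4.617 32.649 22.348
2 3.833 18.365 40.900
3 2.875 10.330 54.814
4 2.156 5.811 65.249
5 1.617 3.269 73.076
6 1.213 1.839 78.946
final: 78.946 4.548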